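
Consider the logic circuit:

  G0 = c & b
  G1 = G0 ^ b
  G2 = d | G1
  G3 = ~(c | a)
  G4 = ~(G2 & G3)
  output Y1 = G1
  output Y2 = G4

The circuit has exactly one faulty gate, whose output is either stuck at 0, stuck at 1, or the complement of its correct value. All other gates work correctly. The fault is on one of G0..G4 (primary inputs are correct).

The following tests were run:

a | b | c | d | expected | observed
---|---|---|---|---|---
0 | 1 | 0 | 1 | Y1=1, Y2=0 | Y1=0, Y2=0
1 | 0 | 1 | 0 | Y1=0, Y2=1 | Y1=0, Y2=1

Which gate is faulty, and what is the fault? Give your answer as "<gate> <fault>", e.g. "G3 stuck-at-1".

G1 stuck-at-0

Fault-free values for test 1 (a=0, b=1, c=0, d=1): G0=0, G1=1, G2=1, G3=1, G4=0, giving Y1=1, Y2=0. Observed Y1=0, Y2=0.
Test 1: faults giving observed Y1=0, Y2=0 are {G0 stuck-at-1, G0 inverted output, G1 stuck-at-0, G1 inverted output}.
Test 2 (a=1, b=0, c=1, d=0): fault-free G0=0, G1=0, G2=0, G3=0, G4=1 → Y1=0, Y2=1; observed Y1=0, Y2=1. Eliminates G0 stuck-at-1, G0 inverted output, G1 inverted output.
Only G1 stuck-at-0 is consistent with every test.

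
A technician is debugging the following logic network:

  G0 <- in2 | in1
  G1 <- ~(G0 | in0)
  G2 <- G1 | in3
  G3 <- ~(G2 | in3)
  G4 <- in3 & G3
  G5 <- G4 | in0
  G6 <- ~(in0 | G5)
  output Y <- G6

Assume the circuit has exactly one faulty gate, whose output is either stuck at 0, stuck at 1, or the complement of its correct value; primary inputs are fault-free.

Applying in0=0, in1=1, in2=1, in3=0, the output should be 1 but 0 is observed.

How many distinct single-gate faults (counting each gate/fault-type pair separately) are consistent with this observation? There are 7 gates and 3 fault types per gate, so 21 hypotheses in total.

6

Fault-free: G0=1, G1=0, G2=0, G3=1, G4=0, G5=0, G6=1 → 1. Observed 0.
  G0: none of the 3 fault types match ✗
  G1: none of the 3 fault types match ✗
  G2: none of the 3 fault types match ✗
  G3: none of the 3 fault types match ✗
  G4: stuck-at-1, inverted output ✓; others ✗
  G5: stuck-at-1, inverted output ✓; others ✗
  G6: stuck-at-0, inverted output ✓; others ✗
Consistent faults: {G4 stuck-at-1, G4 inverted output, G5 stuck-at-1, G5 inverted output, G6 stuck-at-0, G6 inverted output} — 6 in all.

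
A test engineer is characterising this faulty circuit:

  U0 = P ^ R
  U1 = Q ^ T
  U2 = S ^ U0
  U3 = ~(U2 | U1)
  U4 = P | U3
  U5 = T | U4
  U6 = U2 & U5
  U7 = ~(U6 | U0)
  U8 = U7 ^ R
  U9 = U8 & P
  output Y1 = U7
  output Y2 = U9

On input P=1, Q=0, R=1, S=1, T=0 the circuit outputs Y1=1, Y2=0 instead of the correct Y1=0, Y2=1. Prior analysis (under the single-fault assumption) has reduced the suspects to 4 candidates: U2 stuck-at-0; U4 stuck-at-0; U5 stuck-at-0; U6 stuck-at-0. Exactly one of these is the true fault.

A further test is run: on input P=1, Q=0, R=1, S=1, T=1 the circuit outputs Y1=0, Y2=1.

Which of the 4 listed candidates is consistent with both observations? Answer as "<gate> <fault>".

Evaluate each candidate on input P=1, Q=0, R=1, S=1, T=1:
  U2 stuck-at-0: U0=0, U1=1, U2=0 [stuck-at-0], U3=0, U4=1, U5=1, U6=0, U7=1, U8=0, U9=0 → Y1=1, Y2=0 — eliminated
  U4 stuck-at-0: U0=0, U1=1, U2=1, U3=0, U4=0 [stuck-at-0], U5=1, U6=1, U7=0, U8=1, U9=1 → Y1=0, Y2=1 — matches
  U5 stuck-at-0: U0=0, U1=1, U2=1, U3=0, U4=1, U5=0 [stuck-at-0], U6=0, U7=1, U8=0, U9=0 → Y1=1, Y2=0 — eliminated
  U6 stuck-at-0: U0=0, U1=1, U2=1, U3=0, U4=1, U5=1, U6=0 [stuck-at-0], U7=1, U8=0, U9=0 → Y1=1, Y2=0 — eliminated
Only U4 stuck-at-0 reproduces the observed Y1=0, Y2=1.

U4 stuck-at-0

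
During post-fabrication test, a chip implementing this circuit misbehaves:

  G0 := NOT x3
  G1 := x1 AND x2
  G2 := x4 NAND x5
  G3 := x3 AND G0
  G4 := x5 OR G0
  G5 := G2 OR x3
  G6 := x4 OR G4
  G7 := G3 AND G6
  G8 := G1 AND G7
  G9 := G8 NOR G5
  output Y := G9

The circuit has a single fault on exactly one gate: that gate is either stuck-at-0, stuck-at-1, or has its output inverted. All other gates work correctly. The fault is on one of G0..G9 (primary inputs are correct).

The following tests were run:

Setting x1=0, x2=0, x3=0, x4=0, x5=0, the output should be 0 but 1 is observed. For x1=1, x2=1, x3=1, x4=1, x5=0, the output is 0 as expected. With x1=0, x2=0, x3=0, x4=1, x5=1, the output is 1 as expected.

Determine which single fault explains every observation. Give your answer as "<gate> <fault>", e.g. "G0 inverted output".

G2 stuck-at-0

Fault-free values for test 1 (x1=0, x2=0, x3=0, x4=0, x5=0): G0=1, G1=0, G2=1, G3=0, G4=1, G5=1, G6=1, G7=0, G8=0, G9=0, giving Y=0. Observed 1.
Test 1: faults giving observed 1 are {G2 stuck-at-0, G2 inverted output, G5 stuck-at-0, G5 inverted output, G9 stuck-at-1, G9 inverted output}.
Test 2 (x1=1, x2=1, x3=1, x4=1, x5=0): fault-free G0=0, G1=1, G2=1, G3=0, G4=0, G5=1, G6=1, G7=0, G8=0, G9=0 → 0; observed 0. Eliminates G5 stuck-at-0, G5 inverted output, G9 stuck-at-1, G9 inverted output.
Test 3 (x1=0, x2=0, x3=0, x4=1, x5=1): fault-free G0=1, G1=0, G2=0, G3=0, G4=1, G5=0, G6=1, G7=0, G8=0, G9=1 → 1; observed 1. Eliminates G2 inverted output.
Only G2 stuck-at-0 is consistent with every test.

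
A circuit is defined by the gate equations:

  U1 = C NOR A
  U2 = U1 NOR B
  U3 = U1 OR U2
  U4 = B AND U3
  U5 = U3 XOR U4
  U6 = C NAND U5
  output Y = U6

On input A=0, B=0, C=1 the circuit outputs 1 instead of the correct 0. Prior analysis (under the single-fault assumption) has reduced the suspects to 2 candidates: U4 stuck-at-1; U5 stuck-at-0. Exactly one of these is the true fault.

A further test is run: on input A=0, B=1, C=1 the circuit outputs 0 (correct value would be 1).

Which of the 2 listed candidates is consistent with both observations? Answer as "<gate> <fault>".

Evaluate each candidate on input A=0, B=1, C=1:
  U4 stuck-at-1: U1=0, U2=0, U3=0, U4=1 [stuck-at-1], U5=1, U6=0 → 0 — matches
  U5 stuck-at-0: U1=0, U2=0, U3=0, U4=0, U5=0 [stuck-at-0], U6=1 → 1 — eliminated
Only U4 stuck-at-1 reproduces the observed 0.

U4 stuck-at-1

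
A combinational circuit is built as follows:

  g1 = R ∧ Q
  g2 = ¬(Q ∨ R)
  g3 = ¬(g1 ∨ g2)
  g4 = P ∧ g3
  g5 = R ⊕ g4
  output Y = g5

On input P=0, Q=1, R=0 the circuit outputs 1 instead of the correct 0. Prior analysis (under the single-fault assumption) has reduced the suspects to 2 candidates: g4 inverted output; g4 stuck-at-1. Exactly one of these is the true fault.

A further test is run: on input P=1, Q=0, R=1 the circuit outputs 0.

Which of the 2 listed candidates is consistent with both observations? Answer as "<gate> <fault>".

g4 stuck-at-1

Evaluate each candidate on input P=1, Q=0, R=1:
  g4 inverted output: g1=0, g2=0, g3=1, g4=0 [inverted output], g5=1 → 1 — eliminated
  g4 stuck-at-1: g1=0, g2=0, g3=1, g4=1 [stuck-at-1], g5=0 → 0 — matches
Only g4 stuck-at-1 reproduces the observed 0.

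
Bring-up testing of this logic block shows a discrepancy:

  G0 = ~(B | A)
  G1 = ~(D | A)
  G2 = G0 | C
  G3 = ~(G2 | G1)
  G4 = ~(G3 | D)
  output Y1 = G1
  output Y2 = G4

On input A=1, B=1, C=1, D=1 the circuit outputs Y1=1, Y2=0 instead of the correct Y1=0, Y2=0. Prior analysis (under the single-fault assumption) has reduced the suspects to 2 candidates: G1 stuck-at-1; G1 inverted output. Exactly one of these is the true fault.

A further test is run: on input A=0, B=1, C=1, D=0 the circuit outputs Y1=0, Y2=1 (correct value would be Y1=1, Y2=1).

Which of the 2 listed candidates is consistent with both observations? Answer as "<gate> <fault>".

Evaluate each candidate on input A=0, B=1, C=1, D=0:
  G1 stuck-at-1: G0=0, G1=1 [stuck-at-1], G2=1, G3=0, G4=1 → Y1=1, Y2=1 — eliminated
  G1 inverted output: G0=0, G1=0 [inverted output], G2=1, G3=0, G4=1 → Y1=0, Y2=1 — matches
Only G1 inverted output reproduces the observed Y1=0, Y2=1.

G1 inverted output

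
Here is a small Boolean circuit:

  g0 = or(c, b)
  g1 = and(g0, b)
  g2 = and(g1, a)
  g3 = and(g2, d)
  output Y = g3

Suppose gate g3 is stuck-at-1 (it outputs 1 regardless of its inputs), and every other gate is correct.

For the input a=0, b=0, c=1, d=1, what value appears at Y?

Propagate with g3 forced: g0=1, g1=0, g2=0, g3=1 [stuck-at-1].
So Y = 1. (Without the fault it would be 0.)

1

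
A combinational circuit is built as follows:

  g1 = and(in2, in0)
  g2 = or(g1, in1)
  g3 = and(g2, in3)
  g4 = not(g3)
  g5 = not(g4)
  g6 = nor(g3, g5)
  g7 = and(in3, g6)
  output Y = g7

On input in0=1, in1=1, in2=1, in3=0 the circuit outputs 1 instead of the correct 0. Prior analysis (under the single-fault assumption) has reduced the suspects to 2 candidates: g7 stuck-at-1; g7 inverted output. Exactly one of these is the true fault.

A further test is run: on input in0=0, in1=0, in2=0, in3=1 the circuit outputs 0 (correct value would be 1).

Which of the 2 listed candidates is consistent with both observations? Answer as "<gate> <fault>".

Evaluate each candidate on input in0=0, in1=0, in2=0, in3=1:
  g7 stuck-at-1: g1=0, g2=0, g3=0, g4=1, g5=0, g6=1, g7=1 [stuck-at-1] → 1 — eliminated
  g7 inverted output: g1=0, g2=0, g3=0, g4=1, g5=0, g6=1, g7=0 [inverted output] → 0 — matches
Only g7 inverted output reproduces the observed 0.

g7 inverted output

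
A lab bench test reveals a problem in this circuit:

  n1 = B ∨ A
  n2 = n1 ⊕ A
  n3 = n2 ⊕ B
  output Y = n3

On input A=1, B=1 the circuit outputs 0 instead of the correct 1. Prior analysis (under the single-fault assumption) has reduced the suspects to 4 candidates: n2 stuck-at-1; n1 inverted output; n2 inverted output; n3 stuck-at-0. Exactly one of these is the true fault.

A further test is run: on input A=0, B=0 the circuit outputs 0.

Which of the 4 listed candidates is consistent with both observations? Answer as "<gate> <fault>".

n3 stuck-at-0

Evaluate each candidate on input A=0, B=0:
  n2 stuck-at-1: n1=0, n2=1 [stuck-at-1], n3=1 → 1 — eliminated
  n1 inverted output: n1=1 [inverted output], n2=1, n3=1 → 1 — eliminated
  n2 inverted output: n1=0, n2=1 [inverted output], n3=1 → 1 — eliminated
  n3 stuck-at-0: n1=0, n2=0, n3=0 [stuck-at-0] → 0 — matches
Only n3 stuck-at-0 reproduces the observed 0.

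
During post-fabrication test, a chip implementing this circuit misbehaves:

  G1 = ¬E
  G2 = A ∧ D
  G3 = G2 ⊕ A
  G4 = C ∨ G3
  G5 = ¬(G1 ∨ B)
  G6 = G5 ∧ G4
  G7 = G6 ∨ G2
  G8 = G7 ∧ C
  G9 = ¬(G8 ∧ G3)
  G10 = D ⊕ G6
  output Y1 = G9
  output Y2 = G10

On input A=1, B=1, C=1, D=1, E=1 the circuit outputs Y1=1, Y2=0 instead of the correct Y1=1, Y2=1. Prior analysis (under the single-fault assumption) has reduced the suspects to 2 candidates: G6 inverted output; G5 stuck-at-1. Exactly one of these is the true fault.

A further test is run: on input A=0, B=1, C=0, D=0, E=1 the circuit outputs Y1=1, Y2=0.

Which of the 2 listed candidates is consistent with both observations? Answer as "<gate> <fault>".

Evaluate each candidate on input A=0, B=1, C=0, D=0, E=1:
  G6 inverted output: G1=0, G2=0, G3=0, G4=0, G5=0, G6=1 [inverted output], G7=1, G8=0, G9=1, G10=1 → Y1=1, Y2=1 — eliminated
  G5 stuck-at-1: G1=0, G2=0, G3=0, G4=0, G5=1 [stuck-at-1], G6=0, G7=0, G8=0, G9=1, G10=0 → Y1=1, Y2=0 — matches
Only G5 stuck-at-1 reproduces the observed Y1=1, Y2=0.

G5 stuck-at-1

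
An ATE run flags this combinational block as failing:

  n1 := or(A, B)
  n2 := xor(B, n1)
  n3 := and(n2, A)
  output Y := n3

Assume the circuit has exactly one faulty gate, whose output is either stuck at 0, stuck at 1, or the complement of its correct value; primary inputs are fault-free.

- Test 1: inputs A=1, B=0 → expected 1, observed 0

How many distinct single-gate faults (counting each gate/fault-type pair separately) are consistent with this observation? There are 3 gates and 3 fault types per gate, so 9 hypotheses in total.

6

Fault-free: n1=1, n2=1, n3=1 → 1. Observed 0.
  n1 stuck-at-0: output 0 ✓
  n1 stuck-at-1: output 1 ✗
  n1 inverted output: output 0 ✓
  n2 stuck-at-0: output 0 ✓
  n2 stuck-at-1: output 1 ✗
  n2 inverted output: output 0 ✓
  n3 stuck-at-0: output 0 ✓
  n3 stuck-at-1: output 1 ✗
  n3 inverted output: output 0 ✓
Consistent faults: {n1 stuck-at-0, n1 inverted output, n2 stuck-at-0, n2 inverted output, n3 stuck-at-0, n3 inverted output} — 6 in all.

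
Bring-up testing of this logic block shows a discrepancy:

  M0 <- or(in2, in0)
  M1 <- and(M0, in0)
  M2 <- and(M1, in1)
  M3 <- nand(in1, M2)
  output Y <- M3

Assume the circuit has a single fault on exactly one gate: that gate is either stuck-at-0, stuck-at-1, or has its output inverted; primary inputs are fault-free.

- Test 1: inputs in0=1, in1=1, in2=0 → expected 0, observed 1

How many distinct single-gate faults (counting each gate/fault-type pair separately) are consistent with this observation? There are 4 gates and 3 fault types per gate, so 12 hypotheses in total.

8

Fault-free: M0=1, M1=1, M2=1, M3=0 → 0. Observed 1.
  M0 stuck-at-0: output 1 ✓
  M0 stuck-at-1: output 0 ✗
  M0 inverted output: output 1 ✓
  M1 stuck-at-0: output 1 ✓
  M1 stuck-at-1: output 0 ✗
  M1 inverted output: output 1 ✓
  M2 stuck-at-0: output 1 ✓
  M2 stuck-at-1: output 0 ✗
  M2 inverted output: output 1 ✓
  M3 stuck-at-0: output 0 ✗
  M3 stuck-at-1: output 1 ✓
  M3 inverted output: output 1 ✓
Consistent faults: {M0 stuck-at-0, M0 inverted output, M1 stuck-at-0, M1 inverted output, M2 stuck-at-0, M2 inverted output, M3 stuck-at-1, M3 inverted output} — 8 in all.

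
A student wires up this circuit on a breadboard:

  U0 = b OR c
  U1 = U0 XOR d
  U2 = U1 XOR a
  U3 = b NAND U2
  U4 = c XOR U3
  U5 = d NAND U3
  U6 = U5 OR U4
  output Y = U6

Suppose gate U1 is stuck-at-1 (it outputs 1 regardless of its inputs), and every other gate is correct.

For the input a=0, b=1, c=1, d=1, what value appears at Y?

Propagate with U1 forced: U0=1, U1=1 [stuck-at-1], U2=1, U3=0, U4=1, U5=1, U6=1.
So Y = 1. (Without the fault it would be 0.)

1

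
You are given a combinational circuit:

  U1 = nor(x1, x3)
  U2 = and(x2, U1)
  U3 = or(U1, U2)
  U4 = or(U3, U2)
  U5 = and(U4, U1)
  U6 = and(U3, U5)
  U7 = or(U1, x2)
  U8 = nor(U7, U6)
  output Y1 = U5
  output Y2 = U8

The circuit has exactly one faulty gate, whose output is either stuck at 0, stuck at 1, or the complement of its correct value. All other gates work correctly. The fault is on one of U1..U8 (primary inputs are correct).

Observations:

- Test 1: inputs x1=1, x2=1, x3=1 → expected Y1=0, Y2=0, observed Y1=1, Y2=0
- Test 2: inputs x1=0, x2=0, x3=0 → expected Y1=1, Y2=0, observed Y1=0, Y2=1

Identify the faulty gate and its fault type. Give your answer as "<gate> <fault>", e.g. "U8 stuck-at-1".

Fault-free values for test 1 (x1=1, x2=1, x3=1): U1=0, U2=0, U3=0, U4=0, U5=0, U6=0, U7=1, U8=0, giving Y1=0, Y2=0. Observed Y1=1, Y2=0.
Test 1: faults giving observed Y1=1, Y2=0 are {U1 stuck-at-1, U1 inverted output, U5 stuck-at-1, U5 inverted output}.
Test 2 (x1=0, x2=0, x3=0): fault-free U1=1, U2=0, U3=1, U4=1, U5=1, U6=1, U7=1, U8=0 → Y1=1, Y2=0; observed Y1=0, Y2=1. Eliminates U1 stuck-at-1, U5 stuck-at-1, U5 inverted output.
Only U1 inverted output is consistent with every test.

U1 inverted output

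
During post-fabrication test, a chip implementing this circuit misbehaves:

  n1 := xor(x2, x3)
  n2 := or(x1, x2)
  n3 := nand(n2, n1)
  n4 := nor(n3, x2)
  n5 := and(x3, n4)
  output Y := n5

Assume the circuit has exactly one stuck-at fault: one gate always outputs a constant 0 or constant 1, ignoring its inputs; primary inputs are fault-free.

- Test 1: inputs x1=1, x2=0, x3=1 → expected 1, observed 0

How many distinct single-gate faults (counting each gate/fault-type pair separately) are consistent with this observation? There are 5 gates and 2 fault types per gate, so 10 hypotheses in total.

Fault-free: n1=1, n2=1, n3=0, n4=1, n5=1 → 1. Observed 0.
  n1 stuck-at-0: output 0 ✓
  n1 stuck-at-1: output 1 ✗
  n2 stuck-at-0: output 0 ✓
  n2 stuck-at-1: output 1 ✗
  n3 stuck-at-0: output 1 ✗
  n3 stuck-at-1: output 0 ✓
  n4 stuck-at-0: output 0 ✓
  n4 stuck-at-1: output 1 ✗
  n5 stuck-at-0: output 0 ✓
  n5 stuck-at-1: output 1 ✗
Consistent faults: {n1 stuck-at-0, n2 stuck-at-0, n3 stuck-at-1, n4 stuck-at-0, n5 stuck-at-0} — 5 in all.

5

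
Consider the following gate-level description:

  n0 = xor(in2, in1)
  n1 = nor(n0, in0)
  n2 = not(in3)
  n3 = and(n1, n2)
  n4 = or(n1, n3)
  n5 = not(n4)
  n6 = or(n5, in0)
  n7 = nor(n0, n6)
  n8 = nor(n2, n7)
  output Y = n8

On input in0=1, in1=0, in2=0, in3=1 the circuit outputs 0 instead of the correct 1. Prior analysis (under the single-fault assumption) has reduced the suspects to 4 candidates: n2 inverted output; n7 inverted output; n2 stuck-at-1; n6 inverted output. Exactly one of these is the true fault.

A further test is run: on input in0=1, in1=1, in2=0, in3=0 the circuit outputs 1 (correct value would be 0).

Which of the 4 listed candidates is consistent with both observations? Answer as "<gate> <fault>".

n2 inverted output

Evaluate each candidate on input in0=1, in1=1, in2=0, in3=0:
  n2 inverted output: n0=1, n1=0, n2=0 [inverted output], n3=0, n4=0, n5=1, n6=1, n7=0, n8=1 → 1 — matches
  n7 inverted output: n0=1, n1=0, n2=1, n3=0, n4=0, n5=1, n6=1, n7=1 [inverted output], n8=0 → 0 — eliminated
  n2 stuck-at-1: n0=1, n1=0, n2=1 [stuck-at-1], n3=0, n4=0, n5=1, n6=1, n7=0, n8=0 → 0 — eliminated
  n6 inverted output: n0=1, n1=0, n2=1, n3=0, n4=0, n5=1, n6=0 [inverted output], n7=0, n8=0 → 0 — eliminated
Only n2 inverted output reproduces the observed 1.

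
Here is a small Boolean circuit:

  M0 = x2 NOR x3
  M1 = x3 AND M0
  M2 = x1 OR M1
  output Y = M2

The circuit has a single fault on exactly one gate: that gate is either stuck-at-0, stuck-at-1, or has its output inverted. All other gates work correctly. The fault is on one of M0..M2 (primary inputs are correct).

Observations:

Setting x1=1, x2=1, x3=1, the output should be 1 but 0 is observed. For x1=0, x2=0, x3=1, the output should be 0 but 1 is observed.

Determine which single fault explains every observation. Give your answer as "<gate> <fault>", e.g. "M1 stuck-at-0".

Fault-free values for test 1 (x1=1, x2=1, x3=1): M0=0, M1=0, M2=1, giving Y=1. Observed 0.
Test 1: faults giving observed 0 are {M2 stuck-at-0, M2 inverted output}.
Test 2 (x1=0, x2=0, x3=1): fault-free M0=0, M1=0, M2=0 → 0; observed 1. Eliminates M2 stuck-at-0.
Only M2 inverted output is consistent with every test.

M2 inverted output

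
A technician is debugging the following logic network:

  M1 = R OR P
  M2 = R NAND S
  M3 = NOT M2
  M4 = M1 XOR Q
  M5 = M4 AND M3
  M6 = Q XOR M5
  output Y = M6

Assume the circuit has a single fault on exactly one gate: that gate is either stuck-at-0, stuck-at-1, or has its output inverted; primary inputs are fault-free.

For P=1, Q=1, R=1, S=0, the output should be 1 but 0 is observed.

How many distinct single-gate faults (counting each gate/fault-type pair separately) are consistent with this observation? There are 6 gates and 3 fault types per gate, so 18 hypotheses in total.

Fault-free: M1=1, M2=1, M3=0, M4=0, M5=0, M6=1 → 1. Observed 0.
  M1: none of the 3 fault types match ✗
  M2: none of the 3 fault types match ✗
  M3: none of the 3 fault types match ✗
  M4: none of the 3 fault types match ✗
  M5: stuck-at-1, inverted output ✓; others ✗
  M6: stuck-at-0, inverted output ✓; others ✗
Consistent faults: {M5 stuck-at-1, M5 inverted output, M6 stuck-at-0, M6 inverted output} — 4 in all.

4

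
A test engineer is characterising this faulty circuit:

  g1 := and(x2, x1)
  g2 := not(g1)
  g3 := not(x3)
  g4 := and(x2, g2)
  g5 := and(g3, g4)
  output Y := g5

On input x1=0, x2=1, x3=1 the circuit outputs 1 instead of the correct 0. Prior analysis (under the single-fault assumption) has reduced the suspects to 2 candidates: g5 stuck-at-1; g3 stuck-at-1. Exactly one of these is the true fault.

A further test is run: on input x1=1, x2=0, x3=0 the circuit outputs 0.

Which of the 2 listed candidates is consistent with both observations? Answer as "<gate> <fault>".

Evaluate each candidate on input x1=1, x2=0, x3=0:
  g5 stuck-at-1: g1=0, g2=1, g3=1, g4=0, g5=1 [stuck-at-1] → 1 — eliminated
  g3 stuck-at-1: g1=0, g2=1, g3=1 [stuck-at-1], g4=0, g5=0 → 0 — matches
Only g3 stuck-at-1 reproduces the observed 0.

g3 stuck-at-1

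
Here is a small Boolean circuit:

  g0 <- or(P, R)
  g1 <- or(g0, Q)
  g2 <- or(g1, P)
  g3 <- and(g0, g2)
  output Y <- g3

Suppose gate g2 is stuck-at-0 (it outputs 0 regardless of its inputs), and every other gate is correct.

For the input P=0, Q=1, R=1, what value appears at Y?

Propagate with g2 forced: g0=1, g1=1, g2=0 [stuck-at-0], g3=0.
So Y = 0. (Without the fault it would be 1.)

0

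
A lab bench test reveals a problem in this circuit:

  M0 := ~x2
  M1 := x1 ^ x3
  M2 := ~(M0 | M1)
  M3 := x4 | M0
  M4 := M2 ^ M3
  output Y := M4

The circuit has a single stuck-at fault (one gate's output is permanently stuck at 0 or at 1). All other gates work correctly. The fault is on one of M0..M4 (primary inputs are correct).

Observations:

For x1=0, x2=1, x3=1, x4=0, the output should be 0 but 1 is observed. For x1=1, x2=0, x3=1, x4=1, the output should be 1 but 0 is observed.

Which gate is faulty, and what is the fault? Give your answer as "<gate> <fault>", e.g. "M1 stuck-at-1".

Fault-free values for test 1 (x1=0, x2=1, x3=1, x4=0): M0=0, M1=1, M2=0, M3=0, M4=0, giving Y=0. Observed 1.
Test 1: faults giving observed 1 are {M0 stuck-at-1, M1 stuck-at-0, M2 stuck-at-1, M3 stuck-at-1, M4 stuck-at-1}.
Test 2 (x1=1, x2=0, x3=1, x4=1): fault-free M0=1, M1=0, M2=0, M3=1, M4=1 → 1; observed 0. Eliminates M0 stuck-at-1, M1 stuck-at-0, M3 stuck-at-1, M4 stuck-at-1.
Only M2 stuck-at-1 is consistent with every test.

M2 stuck-at-1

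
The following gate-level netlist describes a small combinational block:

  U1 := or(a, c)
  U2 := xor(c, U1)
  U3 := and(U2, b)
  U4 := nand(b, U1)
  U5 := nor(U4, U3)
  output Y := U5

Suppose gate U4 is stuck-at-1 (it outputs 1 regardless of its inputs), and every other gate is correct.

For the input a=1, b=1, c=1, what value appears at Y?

0

Propagate with U4 forced: U1=1, U2=0, U3=0, U4=1 [stuck-at-1], U5=0.
So Y = 0. (Without the fault it would be 1.)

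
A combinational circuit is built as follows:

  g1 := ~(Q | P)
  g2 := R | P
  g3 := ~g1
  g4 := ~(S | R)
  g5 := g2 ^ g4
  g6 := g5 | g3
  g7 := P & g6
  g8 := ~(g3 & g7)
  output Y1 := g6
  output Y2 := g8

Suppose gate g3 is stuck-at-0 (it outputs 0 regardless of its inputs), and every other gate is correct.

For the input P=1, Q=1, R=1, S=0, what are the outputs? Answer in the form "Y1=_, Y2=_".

Propagate with g3 forced: g1=0, g2=1, g3=0 [stuck-at-0], g4=0, g5=1, g6=1, g7=1, g8=1.
So the outputs are Y1=1, Y2=1. (Without the fault they would be Y1=1, Y2=0.)

Y1=1, Y2=1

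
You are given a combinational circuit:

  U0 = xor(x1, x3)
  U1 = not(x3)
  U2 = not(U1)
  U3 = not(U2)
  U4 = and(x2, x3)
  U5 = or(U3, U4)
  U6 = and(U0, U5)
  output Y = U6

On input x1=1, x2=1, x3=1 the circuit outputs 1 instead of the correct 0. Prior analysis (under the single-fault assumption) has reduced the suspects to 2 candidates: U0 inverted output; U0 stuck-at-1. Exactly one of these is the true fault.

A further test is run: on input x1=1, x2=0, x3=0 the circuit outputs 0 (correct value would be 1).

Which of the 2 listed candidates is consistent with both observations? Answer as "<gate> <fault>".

Evaluate each candidate on input x1=1, x2=0, x3=0:
  U0 inverted output: U0=0 [inverted output], U1=1, U2=0, U3=1, U4=0, U5=1, U6=0 → 0 — matches
  U0 stuck-at-1: U0=1 [stuck-at-1], U1=1, U2=0, U3=1, U4=0, U5=1, U6=1 → 1 — eliminated
Only U0 inverted output reproduces the observed 0.

U0 inverted output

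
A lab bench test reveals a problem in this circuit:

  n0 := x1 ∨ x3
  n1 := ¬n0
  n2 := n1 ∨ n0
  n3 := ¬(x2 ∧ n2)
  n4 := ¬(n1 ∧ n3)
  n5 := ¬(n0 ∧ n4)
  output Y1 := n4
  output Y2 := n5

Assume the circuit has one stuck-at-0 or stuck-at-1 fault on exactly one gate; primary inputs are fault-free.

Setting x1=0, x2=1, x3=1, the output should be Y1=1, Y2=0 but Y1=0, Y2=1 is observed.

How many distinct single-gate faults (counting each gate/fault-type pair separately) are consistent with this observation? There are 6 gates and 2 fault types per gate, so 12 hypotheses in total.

1

Fault-free: n0=1, n1=0, n2=1, n3=0, n4=1, n5=0 → Y1=1, Y2=0. Observed Y1=0, Y2=1.
  n0 stuck-at-0: output Y1=1, Y2=1 ✗
  n0 stuck-at-1: output Y1=1, Y2=0 ✗
  n1 stuck-at-0: output Y1=1, Y2=0 ✗
  n1 stuck-at-1: output Y1=1, Y2=0 ✗
  n2 stuck-at-0: output Y1=1, Y2=0 ✗
  n2 stuck-at-1: output Y1=1, Y2=0 ✗
  n3 stuck-at-0: output Y1=1, Y2=0 ✗
  n3 stuck-at-1: output Y1=1, Y2=0 ✗
  n4 stuck-at-0: output Y1=0, Y2=1 ✓
  n4 stuck-at-1: output Y1=1, Y2=0 ✗
  n5 stuck-at-0: output Y1=1, Y2=0 ✗
  n5 stuck-at-1: output Y1=1, Y2=1 ✗
Consistent faults: {n4 stuck-at-0} — 1 in all.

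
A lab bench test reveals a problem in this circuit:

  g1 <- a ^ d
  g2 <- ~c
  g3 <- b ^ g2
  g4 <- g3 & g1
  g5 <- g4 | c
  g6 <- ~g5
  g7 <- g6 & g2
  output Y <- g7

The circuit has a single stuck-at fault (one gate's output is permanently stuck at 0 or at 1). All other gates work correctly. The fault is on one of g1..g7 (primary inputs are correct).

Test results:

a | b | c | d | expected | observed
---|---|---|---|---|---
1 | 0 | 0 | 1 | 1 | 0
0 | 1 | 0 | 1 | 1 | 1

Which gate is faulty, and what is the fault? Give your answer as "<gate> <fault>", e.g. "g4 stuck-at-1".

g1 stuck-at-1

Fault-free values for test 1 (a=1, b=0, c=0, d=1): g1=0, g2=1, g3=1, g4=0, g5=0, g6=1, g7=1, giving Y=1. Observed 0.
Test 1: faults giving observed 0 are {g1 stuck-at-1, g2 stuck-at-0, g4 stuck-at-1, g5 stuck-at-1, g6 stuck-at-0, g7 stuck-at-0}.
Test 2 (a=0, b=1, c=0, d=1): fault-free g1=1, g2=1, g3=0, g4=0, g5=0, g6=1, g7=1 → 1; observed 1. Eliminates g2 stuck-at-0, g4 stuck-at-1, g5 stuck-at-1, g6 stuck-at-0, g7 stuck-at-0.
Only g1 stuck-at-1 is consistent with every test.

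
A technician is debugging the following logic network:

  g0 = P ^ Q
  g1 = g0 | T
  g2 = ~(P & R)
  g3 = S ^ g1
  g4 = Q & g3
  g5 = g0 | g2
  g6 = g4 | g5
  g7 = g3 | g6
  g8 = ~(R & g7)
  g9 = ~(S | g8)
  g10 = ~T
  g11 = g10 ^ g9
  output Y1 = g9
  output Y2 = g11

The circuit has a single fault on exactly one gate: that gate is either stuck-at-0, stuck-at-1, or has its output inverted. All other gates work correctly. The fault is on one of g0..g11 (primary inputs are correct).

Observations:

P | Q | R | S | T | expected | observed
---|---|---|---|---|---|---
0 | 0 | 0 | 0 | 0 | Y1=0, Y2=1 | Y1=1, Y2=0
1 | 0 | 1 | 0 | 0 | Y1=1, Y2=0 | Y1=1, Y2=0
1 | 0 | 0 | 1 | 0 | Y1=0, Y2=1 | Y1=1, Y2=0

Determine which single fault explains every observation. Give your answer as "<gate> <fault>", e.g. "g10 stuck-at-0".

g9 stuck-at-1

Fault-free values for test 1 (P=0, Q=0, R=0, S=0, T=0): g0=0, g1=0, g2=1, g3=0, g4=0, g5=1, g6=1, g7=1, g8=1, g9=0, g10=1, g11=1, giving Y1=0, Y2=1. Observed Y1=1, Y2=0.
Test 1: faults giving observed Y1=1, Y2=0 are {g8 stuck-at-0, g8 inverted output, g9 stuck-at-1, g9 inverted output}.
Test 2 (P=1, Q=0, R=1, S=0, T=0): fault-free g0=1, g1=1, g2=0, g3=1, g4=0, g5=1, g6=1, g7=1, g8=0, g9=1, g10=1, g11=0 → Y1=1, Y2=0; observed Y1=1, Y2=0. Eliminates g8 inverted output, g9 inverted output.
Test 3 (P=1, Q=0, R=0, S=1, T=0): fault-free g0=1, g1=1, g2=1, g3=0, g4=0, g5=1, g6=1, g7=1, g8=1, g9=0, g10=1, g11=1 → Y1=0, Y2=1; observed Y1=1, Y2=0. Eliminates g8 stuck-at-0.
Only g9 stuck-at-1 is consistent with every test.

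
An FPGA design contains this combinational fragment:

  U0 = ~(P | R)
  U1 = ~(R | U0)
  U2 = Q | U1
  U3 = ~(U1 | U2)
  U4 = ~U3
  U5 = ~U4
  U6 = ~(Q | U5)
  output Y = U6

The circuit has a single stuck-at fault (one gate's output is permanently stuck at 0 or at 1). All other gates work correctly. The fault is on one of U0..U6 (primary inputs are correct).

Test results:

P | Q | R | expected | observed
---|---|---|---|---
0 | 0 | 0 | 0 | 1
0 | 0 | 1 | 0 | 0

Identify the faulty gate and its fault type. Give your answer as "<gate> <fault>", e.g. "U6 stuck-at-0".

U0 stuck-at-0

Fault-free values for test 1 (P=0, Q=0, R=0): U0=1, U1=0, U2=0, U3=1, U4=0, U5=1, U6=0, giving Y=0. Observed 1.
Test 1: faults giving observed 1 are {U0 stuck-at-0, U1 stuck-at-1, U2 stuck-at-1, U3 stuck-at-0, U4 stuck-at-1, U5 stuck-at-0, U6 stuck-at-1}.
Test 2 (P=0, Q=0, R=1): fault-free U0=0, U1=0, U2=0, U3=1, U4=0, U5=1, U6=0 → 0; observed 0. Eliminates U1 stuck-at-1, U2 stuck-at-1, U3 stuck-at-0, U4 stuck-at-1, U5 stuck-at-0, U6 stuck-at-1.
Only U0 stuck-at-0 is consistent with every test.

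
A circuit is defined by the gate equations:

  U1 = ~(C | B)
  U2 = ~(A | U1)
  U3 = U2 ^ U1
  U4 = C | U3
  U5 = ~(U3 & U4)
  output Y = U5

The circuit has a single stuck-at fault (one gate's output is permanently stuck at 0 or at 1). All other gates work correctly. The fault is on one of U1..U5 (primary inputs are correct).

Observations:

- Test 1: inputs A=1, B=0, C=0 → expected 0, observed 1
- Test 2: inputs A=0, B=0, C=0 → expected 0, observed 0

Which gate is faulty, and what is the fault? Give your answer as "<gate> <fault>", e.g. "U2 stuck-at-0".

Fault-free values for test 1 (A=1, B=0, C=0): U1=1, U2=0, U3=1, U4=1, U5=0, giving Y=0. Observed 1.
Test 1: faults giving observed 1 are {U1 stuck-at-0, U2 stuck-at-1, U3 stuck-at-0, U4 stuck-at-0, U5 stuck-at-1}.
Test 2 (A=0, B=0, C=0): fault-free U1=1, U2=0, U3=1, U4=1, U5=0 → 0; observed 0. Eliminates U2 stuck-at-1, U3 stuck-at-0, U4 stuck-at-0, U5 stuck-at-1.
Only U1 stuck-at-0 is consistent with every test.

U1 stuck-at-0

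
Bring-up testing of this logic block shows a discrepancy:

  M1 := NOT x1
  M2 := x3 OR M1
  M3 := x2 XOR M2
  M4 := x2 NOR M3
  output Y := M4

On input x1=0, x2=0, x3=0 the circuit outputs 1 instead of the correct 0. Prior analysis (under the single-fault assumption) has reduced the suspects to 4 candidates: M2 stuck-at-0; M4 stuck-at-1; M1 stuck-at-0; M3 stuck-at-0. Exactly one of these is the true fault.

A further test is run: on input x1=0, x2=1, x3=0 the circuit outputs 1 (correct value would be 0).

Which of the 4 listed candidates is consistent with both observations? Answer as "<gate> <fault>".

Evaluate each candidate on input x1=0, x2=1, x3=0:
  M2 stuck-at-0: M1=1, M2=0 [stuck-at-0], M3=1, M4=0 → 0 — eliminated
  M4 stuck-at-1: M1=1, M2=1, M3=0, M4=1 [stuck-at-1] → 1 — matches
  M1 stuck-at-0: M1=0 [stuck-at-0], M2=0, M3=1, M4=0 → 0 — eliminated
  M3 stuck-at-0: M1=1, M2=1, M3=0 [stuck-at-0], M4=0 → 0 — eliminated
Only M4 stuck-at-1 reproduces the observed 1.

M4 stuck-at-1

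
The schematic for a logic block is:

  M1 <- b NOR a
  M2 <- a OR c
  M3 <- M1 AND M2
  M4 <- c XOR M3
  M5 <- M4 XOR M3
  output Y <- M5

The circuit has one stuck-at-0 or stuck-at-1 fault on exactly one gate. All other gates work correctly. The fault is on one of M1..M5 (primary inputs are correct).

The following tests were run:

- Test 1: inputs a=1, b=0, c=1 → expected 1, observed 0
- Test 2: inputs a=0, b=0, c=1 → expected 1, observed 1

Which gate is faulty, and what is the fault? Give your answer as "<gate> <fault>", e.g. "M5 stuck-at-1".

M4 stuck-at-0

Fault-free values for test 1 (a=1, b=0, c=1): M1=0, M2=1, M3=0, M4=1, M5=1, giving Y=1. Observed 0.
Test 1: faults giving observed 0 are {M4 stuck-at-0, M5 stuck-at-0}.
Test 2 (a=0, b=0, c=1): fault-free M1=1, M2=1, M3=1, M4=0, M5=1 → 1; observed 1. Eliminates M5 stuck-at-0.
Only M4 stuck-at-0 is consistent with every test.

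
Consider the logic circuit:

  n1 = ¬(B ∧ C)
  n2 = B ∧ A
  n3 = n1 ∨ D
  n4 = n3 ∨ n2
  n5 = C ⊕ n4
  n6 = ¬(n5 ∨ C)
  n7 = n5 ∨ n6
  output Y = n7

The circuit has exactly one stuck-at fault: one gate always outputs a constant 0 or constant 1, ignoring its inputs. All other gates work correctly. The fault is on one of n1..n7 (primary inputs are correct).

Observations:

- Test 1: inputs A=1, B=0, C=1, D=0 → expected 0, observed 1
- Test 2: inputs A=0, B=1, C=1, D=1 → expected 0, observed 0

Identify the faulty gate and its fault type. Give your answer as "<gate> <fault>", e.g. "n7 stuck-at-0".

n1 stuck-at-0

Fault-free values for test 1 (A=1, B=0, C=1, D=0): n1=1, n2=0, n3=1, n4=1, n5=0, n6=0, n7=0, giving Y=0. Observed 1.
Test 1: faults giving observed 1 are {n1 stuck-at-0, n3 stuck-at-0, n4 stuck-at-0, n5 stuck-at-1, n6 stuck-at-1, n7 stuck-at-1}.
Test 2 (A=0, B=1, C=1, D=1): fault-free n1=0, n2=0, n3=1, n4=1, n5=0, n6=0, n7=0 → 0; observed 0. Eliminates n3 stuck-at-0, n4 stuck-at-0, n5 stuck-at-1, n6 stuck-at-1, n7 stuck-at-1.
Only n1 stuck-at-0 is consistent with every test.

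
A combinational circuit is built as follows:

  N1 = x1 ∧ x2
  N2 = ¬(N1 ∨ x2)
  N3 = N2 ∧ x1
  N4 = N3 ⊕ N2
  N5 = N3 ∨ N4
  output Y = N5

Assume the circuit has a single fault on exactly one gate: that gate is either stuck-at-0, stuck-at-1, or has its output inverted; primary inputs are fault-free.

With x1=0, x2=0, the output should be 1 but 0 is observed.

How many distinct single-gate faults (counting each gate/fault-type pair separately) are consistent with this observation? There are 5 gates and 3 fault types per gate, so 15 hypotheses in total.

Fault-free: N1=0, N2=1, N3=0, N4=1, N5=1 → 1. Observed 0.
  N1: stuck-at-1, inverted output ✓; others ✗
  N2: stuck-at-0, inverted output ✓; others ✗
  N3: none of the 3 fault types match ✗
  N4: stuck-at-0, inverted output ✓; others ✗
  N5: stuck-at-0, inverted output ✓; others ✗
Consistent faults: {N1 stuck-at-1, N1 inverted output, N2 stuck-at-0, N2 inverted output, N4 stuck-at-0, N4 inverted output, N5 stuck-at-0, N5 inverted output} — 8 in all.

8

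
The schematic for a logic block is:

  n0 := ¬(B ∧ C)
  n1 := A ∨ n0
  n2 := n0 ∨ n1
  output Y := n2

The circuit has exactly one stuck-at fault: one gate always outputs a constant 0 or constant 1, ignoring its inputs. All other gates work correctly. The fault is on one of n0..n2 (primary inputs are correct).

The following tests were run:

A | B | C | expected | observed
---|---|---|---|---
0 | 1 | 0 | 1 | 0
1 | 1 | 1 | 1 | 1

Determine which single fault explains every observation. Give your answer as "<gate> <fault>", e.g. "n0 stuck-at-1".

Fault-free values for test 1 (A=0, B=1, C=0): n0=1, n1=1, n2=1, giving Y=1. Observed 0.
Test 1: faults giving observed 0 are {n0 stuck-at-0, n2 stuck-at-0}.
Test 2 (A=1, B=1, C=1): fault-free n0=0, n1=1, n2=1 → 1; observed 1. Eliminates n2 stuck-at-0.
Only n0 stuck-at-0 is consistent with every test.

n0 stuck-at-0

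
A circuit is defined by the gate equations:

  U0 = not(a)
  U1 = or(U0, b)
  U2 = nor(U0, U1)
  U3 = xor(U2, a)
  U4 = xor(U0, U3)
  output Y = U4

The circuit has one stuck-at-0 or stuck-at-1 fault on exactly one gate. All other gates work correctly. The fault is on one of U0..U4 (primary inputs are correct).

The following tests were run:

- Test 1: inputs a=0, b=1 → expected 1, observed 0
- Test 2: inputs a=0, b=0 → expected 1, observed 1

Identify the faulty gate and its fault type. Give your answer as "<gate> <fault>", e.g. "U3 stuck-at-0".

U0 stuck-at-0

Fault-free values for test 1 (a=0, b=1): U0=1, U1=1, U2=0, U3=0, U4=1, giving Y=1. Observed 0.
Test 1: faults giving observed 0 are {U0 stuck-at-0, U2 stuck-at-1, U3 stuck-at-1, U4 stuck-at-0}.
Test 2 (a=0, b=0): fault-free U0=1, U1=1, U2=0, U3=0, U4=1 → 1; observed 1. Eliminates U2 stuck-at-1, U3 stuck-at-1, U4 stuck-at-0.
Only U0 stuck-at-0 is consistent with every test.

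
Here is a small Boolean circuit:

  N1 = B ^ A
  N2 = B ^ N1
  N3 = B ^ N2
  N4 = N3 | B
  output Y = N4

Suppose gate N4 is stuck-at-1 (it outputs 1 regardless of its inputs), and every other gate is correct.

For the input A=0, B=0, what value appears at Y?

1

Propagate with N4 forced: N1=0, N2=0, N3=0, N4=1 [stuck-at-1].
So Y = 1. (Without the fault it would be 0.)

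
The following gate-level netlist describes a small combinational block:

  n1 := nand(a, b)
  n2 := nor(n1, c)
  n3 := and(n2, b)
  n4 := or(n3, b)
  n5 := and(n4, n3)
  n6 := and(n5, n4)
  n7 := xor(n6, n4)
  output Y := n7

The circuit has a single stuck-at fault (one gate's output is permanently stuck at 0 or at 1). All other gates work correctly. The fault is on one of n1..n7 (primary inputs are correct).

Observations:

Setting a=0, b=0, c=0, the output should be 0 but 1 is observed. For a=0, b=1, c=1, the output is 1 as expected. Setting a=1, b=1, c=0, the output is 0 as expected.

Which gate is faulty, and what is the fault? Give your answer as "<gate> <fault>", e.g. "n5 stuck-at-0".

n4 stuck-at-1

Fault-free values for test 1 (a=0, b=0, c=0): n1=1, n2=0, n3=0, n4=0, n5=0, n6=0, n7=0, giving Y=0. Observed 1.
Test 1: faults giving observed 1 are {n4 stuck-at-1, n6 stuck-at-1, n7 stuck-at-1}.
Test 2 (a=0, b=1, c=1): fault-free n1=1, n2=0, n3=0, n4=1, n5=0, n6=0, n7=1 → 1; observed 1. Eliminates n6 stuck-at-1.
Test 3 (a=1, b=1, c=0): fault-free n1=0, n2=1, n3=1, n4=1, n5=1, n6=1, n7=0 → 0; observed 0. Eliminates n7 stuck-at-1.
Only n4 stuck-at-1 is consistent with every test.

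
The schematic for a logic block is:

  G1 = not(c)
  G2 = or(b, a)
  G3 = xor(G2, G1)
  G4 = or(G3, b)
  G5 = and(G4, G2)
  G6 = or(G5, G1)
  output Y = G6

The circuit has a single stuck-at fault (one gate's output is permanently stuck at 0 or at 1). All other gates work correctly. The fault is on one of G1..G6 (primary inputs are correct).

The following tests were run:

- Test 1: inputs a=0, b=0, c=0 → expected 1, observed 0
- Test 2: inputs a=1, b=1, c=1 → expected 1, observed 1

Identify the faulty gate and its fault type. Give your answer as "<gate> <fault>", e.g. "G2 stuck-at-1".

G1 stuck-at-0

Fault-free values for test 1 (a=0, b=0, c=0): G1=1, G2=0, G3=1, G4=1, G5=0, G6=1, giving Y=1. Observed 0.
Test 1: faults giving observed 0 are {G1 stuck-at-0, G6 stuck-at-0}.
Test 2 (a=1, b=1, c=1): fault-free G1=0, G2=1, G3=1, G4=1, G5=1, G6=1 → 1; observed 1. Eliminates G6 stuck-at-0.
Only G1 stuck-at-0 is consistent with every test.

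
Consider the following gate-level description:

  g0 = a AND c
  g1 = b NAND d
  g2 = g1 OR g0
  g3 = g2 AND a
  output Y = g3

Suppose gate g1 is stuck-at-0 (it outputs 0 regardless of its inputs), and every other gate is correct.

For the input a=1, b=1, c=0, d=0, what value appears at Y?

Propagate with g1 forced: g0=0, g1=0 [stuck-at-0], g2=0, g3=0.
So Y = 0. (Without the fault it would be 1.)

0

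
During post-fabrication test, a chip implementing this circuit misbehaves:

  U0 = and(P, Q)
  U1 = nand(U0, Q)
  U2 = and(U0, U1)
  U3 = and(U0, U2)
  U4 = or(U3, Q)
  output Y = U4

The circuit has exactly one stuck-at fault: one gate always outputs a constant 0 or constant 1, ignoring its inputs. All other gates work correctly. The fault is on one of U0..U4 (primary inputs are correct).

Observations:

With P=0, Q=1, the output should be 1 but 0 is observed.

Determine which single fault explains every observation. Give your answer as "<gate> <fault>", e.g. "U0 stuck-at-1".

Fault-free values for test 1 (P=0, Q=1): U0=0, U1=1, U2=0, U3=0, U4=1, giving Y=1. Observed 0.
Test 1: faults giving observed 0 are {U4 stuck-at-0}.
Only U4 stuck-at-0 is consistent with every test.

U4 stuck-at-0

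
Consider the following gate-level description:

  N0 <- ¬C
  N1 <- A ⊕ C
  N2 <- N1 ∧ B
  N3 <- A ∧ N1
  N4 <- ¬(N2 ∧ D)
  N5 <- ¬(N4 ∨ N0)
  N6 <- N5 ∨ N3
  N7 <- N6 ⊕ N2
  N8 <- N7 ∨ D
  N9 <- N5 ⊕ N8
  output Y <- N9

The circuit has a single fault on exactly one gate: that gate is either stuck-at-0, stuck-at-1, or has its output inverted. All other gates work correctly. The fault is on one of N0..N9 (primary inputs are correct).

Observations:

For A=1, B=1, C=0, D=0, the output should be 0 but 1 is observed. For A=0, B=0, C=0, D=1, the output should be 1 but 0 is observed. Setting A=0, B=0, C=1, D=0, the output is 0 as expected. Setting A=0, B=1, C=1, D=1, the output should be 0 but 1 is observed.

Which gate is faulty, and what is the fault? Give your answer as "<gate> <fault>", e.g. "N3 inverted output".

N5 inverted output

Fault-free values for test 1 (A=1, B=1, C=0, D=0): N0=1, N1=1, N2=1, N3=1, N4=1, N5=0, N6=1, N7=0, N8=0, N9=0, giving Y=0. Observed 1.
Test 1: faults giving observed 1 are {N2 stuck-at-0, N2 inverted output, N3 stuck-at-0, N3 inverted output, N5 stuck-at-1, N5 inverted output, N6 stuck-at-0, N6 inverted output, N7 stuck-at-1, N7 inverted output, N8 stuck-at-1, N8 inverted output, N9 stuck-at-1, N9 inverted output}.
Test 2 (A=0, B=0, C=0, D=1): fault-free N0=1, N1=0, N2=0, N3=0, N4=1, N5=0, N6=0, N7=0, N8=1, N9=1 → 1; observed 0. Eliminates N2 stuck-at-0, N2 inverted output, N3 stuck-at-0, N3 inverted output, N6 stuck-at-0, N6 inverted output, N7 stuck-at-1, N7 inverted output, N8 stuck-at-1, N9 stuck-at-1.
Test 3 (A=0, B=0, C=1, D=0): fault-free N0=0, N1=1, N2=0, N3=0, N4=1, N5=0, N6=0, N7=0, N8=0, N9=0 → 0; observed 0. Eliminates N8 inverted output, N9 inverted output.
Test 4 (A=0, B=1, C=1, D=1): fault-free N0=0, N1=1, N2=1, N3=0, N4=0, N5=1, N6=1, N7=0, N8=1, N9=0 → 0; observed 1. Eliminates N5 stuck-at-1.
Only N5 inverted output is consistent with every test.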